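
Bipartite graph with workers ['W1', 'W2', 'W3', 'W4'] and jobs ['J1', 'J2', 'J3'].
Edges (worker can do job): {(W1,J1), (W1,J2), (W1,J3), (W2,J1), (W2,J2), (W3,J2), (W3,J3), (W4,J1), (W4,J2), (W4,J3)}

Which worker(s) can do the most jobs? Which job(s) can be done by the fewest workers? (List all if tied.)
Most versatile: W1, W4 (3 jobs); Least covered: J1, J3 (3 workers)

Worker degrees (jobs they can do): W1:3, W2:2, W3:2, W4:3
Job degrees (workers who can do it): J1:3, J2:4, J3:3

Maximum worker degree is 3, achieved by: W1, W4
Minimum job degree is 3, achieved by: J1, J3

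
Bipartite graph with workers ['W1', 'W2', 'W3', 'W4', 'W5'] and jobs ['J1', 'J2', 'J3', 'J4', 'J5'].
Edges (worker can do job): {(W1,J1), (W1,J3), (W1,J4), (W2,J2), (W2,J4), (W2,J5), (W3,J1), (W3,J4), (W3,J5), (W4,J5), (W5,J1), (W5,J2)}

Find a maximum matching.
Matching: {(W1,J3), (W2,J4), (W3,J1), (W4,J5), (W5,J2)}

Maximum matching (size 5):
  W1 → J3
  W2 → J4
  W3 → J1
  W4 → J5
  W5 → J2

Each worker is assigned to at most one job, and each job to at most one worker.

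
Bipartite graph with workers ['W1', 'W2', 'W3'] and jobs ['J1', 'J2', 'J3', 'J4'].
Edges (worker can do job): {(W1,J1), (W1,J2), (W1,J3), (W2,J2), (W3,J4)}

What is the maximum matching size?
Maximum matching size = 3

Maximum matching: {(W1,J1), (W2,J2), (W3,J4)}
Size: 3

This assigns 3 workers to 3 distinct jobs.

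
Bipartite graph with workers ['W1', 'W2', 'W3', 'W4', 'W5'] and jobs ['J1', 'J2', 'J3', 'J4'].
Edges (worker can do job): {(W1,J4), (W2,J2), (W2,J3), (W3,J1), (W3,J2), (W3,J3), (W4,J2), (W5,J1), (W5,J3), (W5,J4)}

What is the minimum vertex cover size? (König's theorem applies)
Minimum vertex cover size = 4

By König's theorem: in bipartite graphs,
min vertex cover = max matching = 4

Maximum matching has size 4, so minimum vertex cover also has size 4.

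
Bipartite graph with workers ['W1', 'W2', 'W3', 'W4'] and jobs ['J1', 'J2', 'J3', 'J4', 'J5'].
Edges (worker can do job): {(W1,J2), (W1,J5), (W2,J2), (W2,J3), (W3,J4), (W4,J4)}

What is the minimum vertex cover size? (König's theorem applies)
Minimum vertex cover size = 3

By König's theorem: in bipartite graphs,
min vertex cover = max matching = 3

Maximum matching has size 3, so minimum vertex cover also has size 3.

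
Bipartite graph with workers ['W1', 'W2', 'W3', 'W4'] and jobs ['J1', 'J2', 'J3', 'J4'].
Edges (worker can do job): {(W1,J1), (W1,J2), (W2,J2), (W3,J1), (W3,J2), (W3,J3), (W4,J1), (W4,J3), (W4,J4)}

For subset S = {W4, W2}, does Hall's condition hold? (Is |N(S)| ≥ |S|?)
Yes: |N(S)| = 4, |S| = 2

Subset S = {W4, W2}
Neighbors N(S) = {J1, J2, J3, J4}

|N(S)| = 4, |S| = 2
Hall's condition: |N(S)| ≥ |S| is satisfied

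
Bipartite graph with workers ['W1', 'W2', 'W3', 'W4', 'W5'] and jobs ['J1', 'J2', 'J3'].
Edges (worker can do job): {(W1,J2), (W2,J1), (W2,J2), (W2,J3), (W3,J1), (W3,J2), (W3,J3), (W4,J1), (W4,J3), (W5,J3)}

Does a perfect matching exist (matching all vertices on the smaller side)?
Yes, perfect matching exists (size 3)

Perfect matching: {(W3,J2), (W4,J1), (W5,J3)}
All 3 vertices on the smaller side are matched.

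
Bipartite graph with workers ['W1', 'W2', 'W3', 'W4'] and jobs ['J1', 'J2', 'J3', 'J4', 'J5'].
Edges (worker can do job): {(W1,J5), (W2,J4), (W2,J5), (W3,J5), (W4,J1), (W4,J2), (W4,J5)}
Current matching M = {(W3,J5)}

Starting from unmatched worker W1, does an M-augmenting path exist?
No augmenting path from W1

Alternating search from W1 reaches jobs: {J5}.
Every reachable job is already matched in M, and following those matched edges back to workers exposes no further unvisited jobs.
No M-augmenting path from W1 exists.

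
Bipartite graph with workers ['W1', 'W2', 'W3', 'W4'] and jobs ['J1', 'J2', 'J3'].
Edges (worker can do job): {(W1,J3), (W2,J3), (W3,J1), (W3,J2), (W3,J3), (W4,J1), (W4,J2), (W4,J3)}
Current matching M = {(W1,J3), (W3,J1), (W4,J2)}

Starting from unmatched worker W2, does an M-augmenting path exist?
No augmenting path from W2

Alternating search from W2 reaches jobs: {J3}.
Every reachable job is already matched in M, and following those matched edges back to workers exposes no further unvisited jobs.
No M-augmenting path from W2 exists.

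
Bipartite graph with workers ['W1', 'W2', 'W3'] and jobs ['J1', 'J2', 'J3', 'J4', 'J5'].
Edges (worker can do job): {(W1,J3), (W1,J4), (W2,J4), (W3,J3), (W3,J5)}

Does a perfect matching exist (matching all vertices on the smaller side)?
Yes, perfect matching exists (size 3)

Perfect matching: {(W1,J3), (W2,J4), (W3,J5)}
All 3 vertices on the smaller side are matched.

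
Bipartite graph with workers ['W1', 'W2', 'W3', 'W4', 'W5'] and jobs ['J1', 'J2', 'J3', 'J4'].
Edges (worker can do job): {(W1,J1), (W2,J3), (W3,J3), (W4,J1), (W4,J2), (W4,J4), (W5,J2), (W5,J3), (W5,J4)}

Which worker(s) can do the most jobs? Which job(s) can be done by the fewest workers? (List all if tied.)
Most versatile: W4, W5 (3 jobs); Least covered: J1, J2, J4 (2 workers)

Worker degrees (jobs they can do): W1:1, W2:1, W3:1, W4:3, W5:3
Job degrees (workers who can do it): J1:2, J2:2, J3:3, J4:2

Maximum worker degree is 3, achieved by: W4, W5
Minimum job degree is 2, achieved by: J1, J2, J4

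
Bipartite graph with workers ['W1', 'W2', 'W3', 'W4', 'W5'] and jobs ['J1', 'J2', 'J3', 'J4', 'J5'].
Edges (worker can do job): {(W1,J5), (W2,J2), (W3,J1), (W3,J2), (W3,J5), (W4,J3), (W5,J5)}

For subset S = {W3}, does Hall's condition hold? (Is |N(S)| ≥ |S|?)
Yes: |N(S)| = 3, |S| = 1

Subset S = {W3}
Neighbors N(S) = {J1, J2, J5}

|N(S)| = 3, |S| = 1
Hall's condition: |N(S)| ≥ |S| is satisfied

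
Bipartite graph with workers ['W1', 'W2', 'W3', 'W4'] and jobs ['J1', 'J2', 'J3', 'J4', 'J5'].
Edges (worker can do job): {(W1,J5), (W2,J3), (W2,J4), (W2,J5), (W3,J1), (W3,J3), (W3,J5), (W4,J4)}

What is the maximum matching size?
Maximum matching size = 4

Maximum matching: {(W1,J5), (W2,J3), (W3,J1), (W4,J4)}
Size: 4

This assigns 4 workers to 4 distinct jobs.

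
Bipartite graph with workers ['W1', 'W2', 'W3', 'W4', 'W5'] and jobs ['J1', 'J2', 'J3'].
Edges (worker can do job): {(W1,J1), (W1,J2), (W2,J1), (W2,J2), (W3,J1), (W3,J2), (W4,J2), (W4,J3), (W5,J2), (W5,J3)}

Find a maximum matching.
Matching: {(W1,J1), (W3,J2), (W5,J3)}

Maximum matching (size 3):
  W1 → J1
  W3 → J2
  W5 → J3

Each worker is assigned to at most one job, and each job to at most one worker.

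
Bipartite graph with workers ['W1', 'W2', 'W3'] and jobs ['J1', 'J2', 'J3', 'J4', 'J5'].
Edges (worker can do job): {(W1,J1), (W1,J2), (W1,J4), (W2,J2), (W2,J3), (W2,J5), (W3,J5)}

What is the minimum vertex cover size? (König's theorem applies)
Minimum vertex cover size = 3

By König's theorem: in bipartite graphs,
min vertex cover = max matching = 3

Maximum matching has size 3, so minimum vertex cover also has size 3.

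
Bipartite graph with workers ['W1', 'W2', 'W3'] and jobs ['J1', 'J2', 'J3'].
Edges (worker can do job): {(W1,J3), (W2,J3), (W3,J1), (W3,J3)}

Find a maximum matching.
Matching: {(W1,J3), (W3,J1)}

Maximum matching (size 2):
  W1 → J3
  W3 → J1

Each worker is assigned to at most one job, and each job to at most one worker.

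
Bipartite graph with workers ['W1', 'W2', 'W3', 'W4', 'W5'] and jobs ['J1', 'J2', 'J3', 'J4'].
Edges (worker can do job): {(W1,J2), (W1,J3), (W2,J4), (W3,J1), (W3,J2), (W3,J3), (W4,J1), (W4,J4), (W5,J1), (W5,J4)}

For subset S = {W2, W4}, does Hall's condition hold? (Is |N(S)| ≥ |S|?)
Yes: |N(S)| = 2, |S| = 2

Subset S = {W2, W4}
Neighbors N(S) = {J1, J4}

|N(S)| = 2, |S| = 2
Hall's condition: |N(S)| ≥ |S| is satisfied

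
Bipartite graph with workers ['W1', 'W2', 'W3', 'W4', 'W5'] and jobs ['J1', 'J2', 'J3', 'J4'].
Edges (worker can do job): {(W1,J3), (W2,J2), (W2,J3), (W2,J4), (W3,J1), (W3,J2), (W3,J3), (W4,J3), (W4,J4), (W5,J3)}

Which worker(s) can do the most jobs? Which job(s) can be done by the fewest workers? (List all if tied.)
Most versatile: W2, W3 (3 jobs); Least covered: J1 (1 workers)

Worker degrees (jobs they can do): W1:1, W2:3, W3:3, W4:2, W5:1
Job degrees (workers who can do it): J1:1, J2:2, J3:5, J4:2

Maximum worker degree is 3, achieved by: W2, W3
Minimum job degree is 1, achieved by: J1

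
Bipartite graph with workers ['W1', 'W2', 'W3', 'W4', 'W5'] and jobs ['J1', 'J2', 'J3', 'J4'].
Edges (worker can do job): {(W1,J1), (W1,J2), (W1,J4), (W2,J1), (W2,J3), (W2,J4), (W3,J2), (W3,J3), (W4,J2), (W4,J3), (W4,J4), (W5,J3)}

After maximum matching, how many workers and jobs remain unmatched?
Unmatched: 1 workers, 0 jobs

Maximum matching size: 4
Workers: 5 total, 4 matched, 1 unmatched
Jobs: 4 total, 4 matched, 0 unmatched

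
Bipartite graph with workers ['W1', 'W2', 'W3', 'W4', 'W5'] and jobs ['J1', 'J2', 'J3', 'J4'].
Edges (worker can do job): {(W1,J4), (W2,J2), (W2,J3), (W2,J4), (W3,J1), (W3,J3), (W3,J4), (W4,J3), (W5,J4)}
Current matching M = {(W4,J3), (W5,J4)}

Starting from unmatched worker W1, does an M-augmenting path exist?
No augmenting path from W1

Alternating search from W1 reaches jobs: {J4}.
Every reachable job is already matched in M, and following those matched edges back to workers exposes no further unvisited jobs.
No M-augmenting path from W1 exists.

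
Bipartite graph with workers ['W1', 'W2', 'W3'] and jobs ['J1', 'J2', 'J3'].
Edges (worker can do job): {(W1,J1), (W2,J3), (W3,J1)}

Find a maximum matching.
Matching: {(W2,J3), (W3,J1)}

Maximum matching (size 2):
  W2 → J3
  W3 → J1

Each worker is assigned to at most one job, and each job to at most one worker.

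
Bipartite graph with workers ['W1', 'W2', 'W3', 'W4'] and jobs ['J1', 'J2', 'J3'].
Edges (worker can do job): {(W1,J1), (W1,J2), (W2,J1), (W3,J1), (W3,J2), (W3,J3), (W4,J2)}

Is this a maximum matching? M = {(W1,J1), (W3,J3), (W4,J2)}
Yes, size 3 is maximum

Proposed matching has size 3.
Maximum matching size for this graph: 3.

This is a maximum matching.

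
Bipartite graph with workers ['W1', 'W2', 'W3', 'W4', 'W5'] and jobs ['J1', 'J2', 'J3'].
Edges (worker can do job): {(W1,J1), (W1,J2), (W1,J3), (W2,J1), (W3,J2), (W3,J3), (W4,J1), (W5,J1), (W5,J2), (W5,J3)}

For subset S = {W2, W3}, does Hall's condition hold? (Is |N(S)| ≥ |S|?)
Yes: |N(S)| = 3, |S| = 2

Subset S = {W2, W3}
Neighbors N(S) = {J1, J2, J3}

|N(S)| = 3, |S| = 2
Hall's condition: |N(S)| ≥ |S| is satisfied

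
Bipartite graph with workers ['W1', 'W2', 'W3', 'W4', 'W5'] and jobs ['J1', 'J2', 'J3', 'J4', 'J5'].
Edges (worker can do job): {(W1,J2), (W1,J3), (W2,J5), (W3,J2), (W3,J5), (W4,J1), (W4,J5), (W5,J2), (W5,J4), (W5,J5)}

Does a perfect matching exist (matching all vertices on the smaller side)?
Yes, perfect matching exists (size 5)

Perfect matching: {(W1,J3), (W2,J5), (W3,J2), (W4,J1), (W5,J4)}
All 5 vertices on the smaller side are matched.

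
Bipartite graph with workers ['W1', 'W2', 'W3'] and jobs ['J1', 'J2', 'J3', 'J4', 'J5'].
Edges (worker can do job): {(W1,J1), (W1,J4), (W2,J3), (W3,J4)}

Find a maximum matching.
Matching: {(W1,J1), (W2,J3), (W3,J4)}

Maximum matching (size 3):
  W1 → J1
  W2 → J3
  W3 → J4

Each worker is assigned to at most one job, and each job to at most one worker.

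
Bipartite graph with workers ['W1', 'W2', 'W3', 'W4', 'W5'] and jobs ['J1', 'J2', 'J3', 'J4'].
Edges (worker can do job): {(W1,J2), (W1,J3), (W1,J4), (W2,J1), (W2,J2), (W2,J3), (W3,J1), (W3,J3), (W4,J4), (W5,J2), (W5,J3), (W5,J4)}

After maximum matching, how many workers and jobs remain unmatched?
Unmatched: 1 workers, 0 jobs

Maximum matching size: 4
Workers: 5 total, 4 matched, 1 unmatched
Jobs: 4 total, 4 matched, 0 unmatched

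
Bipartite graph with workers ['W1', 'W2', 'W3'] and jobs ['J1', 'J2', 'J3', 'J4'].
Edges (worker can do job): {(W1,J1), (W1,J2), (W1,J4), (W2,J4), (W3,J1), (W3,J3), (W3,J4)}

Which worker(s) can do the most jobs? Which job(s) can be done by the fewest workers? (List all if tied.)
Most versatile: W1, W3 (3 jobs); Least covered: J2, J3 (1 workers)

Worker degrees (jobs they can do): W1:3, W2:1, W3:3
Job degrees (workers who can do it): J1:2, J2:1, J3:1, J4:3

Maximum worker degree is 3, achieved by: W1, W3
Minimum job degree is 1, achieved by: J2, J3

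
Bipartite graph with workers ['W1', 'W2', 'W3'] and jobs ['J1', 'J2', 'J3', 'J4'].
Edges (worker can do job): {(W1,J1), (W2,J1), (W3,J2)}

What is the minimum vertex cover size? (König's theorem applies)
Minimum vertex cover size = 2

By König's theorem: in bipartite graphs,
min vertex cover = max matching = 2

Maximum matching has size 2, so minimum vertex cover also has size 2.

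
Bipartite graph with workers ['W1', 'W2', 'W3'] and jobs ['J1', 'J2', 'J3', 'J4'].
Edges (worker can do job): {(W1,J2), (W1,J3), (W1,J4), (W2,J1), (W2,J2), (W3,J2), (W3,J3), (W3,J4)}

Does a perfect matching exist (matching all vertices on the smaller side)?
Yes, perfect matching exists (size 3)

Perfect matching: {(W1,J2), (W2,J1), (W3,J4)}
All 3 vertices on the smaller side are matched.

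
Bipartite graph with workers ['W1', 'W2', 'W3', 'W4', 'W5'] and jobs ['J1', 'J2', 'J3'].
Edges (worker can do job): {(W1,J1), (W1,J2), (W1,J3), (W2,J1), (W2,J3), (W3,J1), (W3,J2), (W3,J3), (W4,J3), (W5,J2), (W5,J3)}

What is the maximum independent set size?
Maximum independent set = 5

By König's theorem:
- Min vertex cover = Max matching = 3
- Max independent set = Total vertices - Min vertex cover
- Max independent set = 8 - 3 = 5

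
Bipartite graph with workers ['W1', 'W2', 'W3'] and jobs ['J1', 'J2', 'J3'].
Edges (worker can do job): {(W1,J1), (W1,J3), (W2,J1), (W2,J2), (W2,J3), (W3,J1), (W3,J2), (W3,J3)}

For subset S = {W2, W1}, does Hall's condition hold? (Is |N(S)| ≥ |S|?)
Yes: |N(S)| = 3, |S| = 2

Subset S = {W2, W1}
Neighbors N(S) = {J1, J2, J3}

|N(S)| = 3, |S| = 2
Hall's condition: |N(S)| ≥ |S| is satisfied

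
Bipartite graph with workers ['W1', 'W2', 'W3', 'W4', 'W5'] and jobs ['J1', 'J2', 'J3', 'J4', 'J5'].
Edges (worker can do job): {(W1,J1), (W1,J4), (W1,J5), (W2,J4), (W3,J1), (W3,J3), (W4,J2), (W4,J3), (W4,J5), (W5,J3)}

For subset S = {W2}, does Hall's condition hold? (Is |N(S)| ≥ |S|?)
Yes: |N(S)| = 1, |S| = 1

Subset S = {W2}
Neighbors N(S) = {J4}

|N(S)| = 1, |S| = 1
Hall's condition: |N(S)| ≥ |S| is satisfied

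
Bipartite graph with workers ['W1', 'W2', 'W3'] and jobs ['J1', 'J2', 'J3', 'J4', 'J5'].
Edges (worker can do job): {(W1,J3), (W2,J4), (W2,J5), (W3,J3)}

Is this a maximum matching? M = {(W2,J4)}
No, size 1 is not maximum

Proposed matching has size 1.
Maximum matching size for this graph: 2.

This is NOT maximum - can be improved to size 2.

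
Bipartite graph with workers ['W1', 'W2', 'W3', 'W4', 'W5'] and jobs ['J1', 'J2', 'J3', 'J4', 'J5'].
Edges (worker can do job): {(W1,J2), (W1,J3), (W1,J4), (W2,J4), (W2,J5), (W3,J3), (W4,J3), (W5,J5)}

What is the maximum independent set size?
Maximum independent set = 6

By König's theorem:
- Min vertex cover = Max matching = 4
- Max independent set = Total vertices - Min vertex cover
- Max independent set = 10 - 4 = 6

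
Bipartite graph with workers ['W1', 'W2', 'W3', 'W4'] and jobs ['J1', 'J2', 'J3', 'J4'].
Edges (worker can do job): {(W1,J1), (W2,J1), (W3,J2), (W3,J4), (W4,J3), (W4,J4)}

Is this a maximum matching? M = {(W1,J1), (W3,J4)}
No, size 2 is not maximum

Proposed matching has size 2.
Maximum matching size for this graph: 3.

This is NOT maximum - can be improved to size 3.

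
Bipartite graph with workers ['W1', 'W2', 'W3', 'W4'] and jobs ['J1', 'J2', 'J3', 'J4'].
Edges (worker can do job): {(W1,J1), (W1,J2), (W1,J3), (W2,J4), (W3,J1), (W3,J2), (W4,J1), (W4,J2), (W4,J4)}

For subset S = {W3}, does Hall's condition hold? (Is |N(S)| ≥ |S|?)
Yes: |N(S)| = 2, |S| = 1

Subset S = {W3}
Neighbors N(S) = {J1, J2}

|N(S)| = 2, |S| = 1
Hall's condition: |N(S)| ≥ |S| is satisfied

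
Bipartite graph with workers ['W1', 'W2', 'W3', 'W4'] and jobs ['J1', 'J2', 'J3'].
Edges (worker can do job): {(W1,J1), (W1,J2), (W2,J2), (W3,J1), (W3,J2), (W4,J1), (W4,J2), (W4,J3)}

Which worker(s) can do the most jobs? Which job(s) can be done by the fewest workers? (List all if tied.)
Most versatile: W4 (3 jobs); Least covered: J3 (1 workers)

Worker degrees (jobs they can do): W1:2, W2:1, W3:2, W4:3
Job degrees (workers who can do it): J1:3, J2:4, J3:1

Maximum worker degree is 3, achieved by: W4
Minimum job degree is 1, achieved by: J3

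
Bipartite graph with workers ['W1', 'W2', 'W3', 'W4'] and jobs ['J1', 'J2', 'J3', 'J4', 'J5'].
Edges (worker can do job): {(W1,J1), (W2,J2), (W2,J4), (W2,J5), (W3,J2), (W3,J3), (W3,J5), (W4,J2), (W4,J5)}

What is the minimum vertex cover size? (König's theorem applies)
Minimum vertex cover size = 4

By König's theorem: in bipartite graphs,
min vertex cover = max matching = 4

Maximum matching has size 4, so minimum vertex cover also has size 4.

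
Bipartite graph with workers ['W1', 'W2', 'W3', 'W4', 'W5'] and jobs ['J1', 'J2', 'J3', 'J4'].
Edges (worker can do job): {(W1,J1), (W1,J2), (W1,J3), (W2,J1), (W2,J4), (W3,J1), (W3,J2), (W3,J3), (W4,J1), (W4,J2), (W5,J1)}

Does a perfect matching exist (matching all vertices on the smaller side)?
Yes, perfect matching exists (size 4)

Perfect matching: {(W2,J4), (W3,J3), (W4,J2), (W5,J1)}
All 4 vertices on the smaller side are matched.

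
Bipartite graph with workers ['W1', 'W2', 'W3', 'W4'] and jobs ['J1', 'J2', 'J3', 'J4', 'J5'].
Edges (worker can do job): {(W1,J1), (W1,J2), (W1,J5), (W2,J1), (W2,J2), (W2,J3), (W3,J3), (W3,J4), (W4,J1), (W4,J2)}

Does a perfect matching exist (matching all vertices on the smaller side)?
Yes, perfect matching exists (size 4)

Perfect matching: {(W1,J5), (W2,J1), (W3,J4), (W4,J2)}
All 4 vertices on the smaller side are matched.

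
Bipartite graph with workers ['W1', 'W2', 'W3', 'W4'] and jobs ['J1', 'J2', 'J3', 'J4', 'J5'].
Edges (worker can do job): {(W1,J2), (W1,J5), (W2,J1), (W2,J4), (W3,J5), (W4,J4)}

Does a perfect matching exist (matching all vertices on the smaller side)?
Yes, perfect matching exists (size 4)

Perfect matching: {(W1,J2), (W2,J1), (W3,J5), (W4,J4)}
All 4 vertices on the smaller side are matched.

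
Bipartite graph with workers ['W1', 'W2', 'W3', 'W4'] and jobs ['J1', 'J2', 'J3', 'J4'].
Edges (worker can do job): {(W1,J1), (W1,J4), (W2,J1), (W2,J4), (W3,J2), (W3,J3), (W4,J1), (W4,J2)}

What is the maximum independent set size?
Maximum independent set = 4

By König's theorem:
- Min vertex cover = Max matching = 4
- Max independent set = Total vertices - Min vertex cover
- Max independent set = 8 - 4 = 4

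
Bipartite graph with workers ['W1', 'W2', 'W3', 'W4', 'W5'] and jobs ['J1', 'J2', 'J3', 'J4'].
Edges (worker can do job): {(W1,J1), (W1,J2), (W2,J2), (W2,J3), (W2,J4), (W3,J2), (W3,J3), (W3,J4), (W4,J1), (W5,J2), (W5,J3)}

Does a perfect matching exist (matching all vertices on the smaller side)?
Yes, perfect matching exists (size 4)

Perfect matching: {(W1,J2), (W3,J4), (W4,J1), (W5,J3)}
All 4 vertices on the smaller side are matched.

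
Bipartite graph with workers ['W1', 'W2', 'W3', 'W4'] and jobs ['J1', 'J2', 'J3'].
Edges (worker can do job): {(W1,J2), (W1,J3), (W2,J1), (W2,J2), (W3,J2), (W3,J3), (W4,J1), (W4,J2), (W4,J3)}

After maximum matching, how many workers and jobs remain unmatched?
Unmatched: 1 workers, 0 jobs

Maximum matching size: 3
Workers: 4 total, 3 matched, 1 unmatched
Jobs: 3 total, 3 matched, 0 unmatched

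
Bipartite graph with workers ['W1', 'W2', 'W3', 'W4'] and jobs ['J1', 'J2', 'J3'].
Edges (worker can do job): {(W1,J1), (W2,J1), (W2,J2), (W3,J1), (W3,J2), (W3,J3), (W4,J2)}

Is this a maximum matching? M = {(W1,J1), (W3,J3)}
No, size 2 is not maximum

Proposed matching has size 2.
Maximum matching size for this graph: 3.

This is NOT maximum - can be improved to size 3.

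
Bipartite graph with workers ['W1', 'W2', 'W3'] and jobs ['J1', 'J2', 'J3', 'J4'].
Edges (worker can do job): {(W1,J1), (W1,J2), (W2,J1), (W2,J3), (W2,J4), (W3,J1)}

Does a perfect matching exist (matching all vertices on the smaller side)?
Yes, perfect matching exists (size 3)

Perfect matching: {(W1,J2), (W2,J3), (W3,J1)}
All 3 vertices on the smaller side are matched.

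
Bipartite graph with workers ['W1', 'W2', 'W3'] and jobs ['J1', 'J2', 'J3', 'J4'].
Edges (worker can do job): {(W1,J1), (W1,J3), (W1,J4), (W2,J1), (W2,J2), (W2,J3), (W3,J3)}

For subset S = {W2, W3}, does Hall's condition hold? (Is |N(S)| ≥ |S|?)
Yes: |N(S)| = 3, |S| = 2

Subset S = {W2, W3}
Neighbors N(S) = {J1, J2, J3}

|N(S)| = 3, |S| = 2
Hall's condition: |N(S)| ≥ |S| is satisfied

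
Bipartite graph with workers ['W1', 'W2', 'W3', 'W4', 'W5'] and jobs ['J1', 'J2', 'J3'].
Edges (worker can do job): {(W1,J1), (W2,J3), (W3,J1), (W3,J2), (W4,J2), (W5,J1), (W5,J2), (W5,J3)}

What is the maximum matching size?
Maximum matching size = 3

Maximum matching: {(W2,J3), (W3,J1), (W5,J2)}
Size: 3

This assigns 3 workers to 3 distinct jobs.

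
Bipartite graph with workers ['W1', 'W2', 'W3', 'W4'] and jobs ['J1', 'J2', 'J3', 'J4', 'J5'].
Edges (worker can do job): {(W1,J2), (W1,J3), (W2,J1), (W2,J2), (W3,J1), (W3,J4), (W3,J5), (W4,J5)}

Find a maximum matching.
Matching: {(W1,J3), (W2,J1), (W3,J4), (W4,J5)}

Maximum matching (size 4):
  W1 → J3
  W2 → J1
  W3 → J4
  W4 → J5

Each worker is assigned to at most one job, and each job to at most one worker.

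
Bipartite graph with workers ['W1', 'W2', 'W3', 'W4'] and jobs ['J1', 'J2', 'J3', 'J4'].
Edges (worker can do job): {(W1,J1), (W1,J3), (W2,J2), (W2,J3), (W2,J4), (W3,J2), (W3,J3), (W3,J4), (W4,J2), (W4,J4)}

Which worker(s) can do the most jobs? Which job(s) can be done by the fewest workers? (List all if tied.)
Most versatile: W2, W3 (3 jobs); Least covered: J1 (1 workers)

Worker degrees (jobs they can do): W1:2, W2:3, W3:3, W4:2
Job degrees (workers who can do it): J1:1, J2:3, J3:3, J4:3

Maximum worker degree is 3, achieved by: W2, W3
Minimum job degree is 1, achieved by: J1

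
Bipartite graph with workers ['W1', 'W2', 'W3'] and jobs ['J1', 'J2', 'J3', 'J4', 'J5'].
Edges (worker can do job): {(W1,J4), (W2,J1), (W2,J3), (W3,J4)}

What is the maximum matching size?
Maximum matching size = 2

Maximum matching: {(W2,J3), (W3,J4)}
Size: 2

This assigns 2 workers to 2 distinct jobs.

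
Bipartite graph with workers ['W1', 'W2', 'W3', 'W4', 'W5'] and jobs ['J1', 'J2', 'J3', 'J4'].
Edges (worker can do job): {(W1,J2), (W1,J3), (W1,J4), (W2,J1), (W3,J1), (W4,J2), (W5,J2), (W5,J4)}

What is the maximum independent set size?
Maximum independent set = 5

By König's theorem:
- Min vertex cover = Max matching = 4
- Max independent set = Total vertices - Min vertex cover
- Max independent set = 9 - 4 = 5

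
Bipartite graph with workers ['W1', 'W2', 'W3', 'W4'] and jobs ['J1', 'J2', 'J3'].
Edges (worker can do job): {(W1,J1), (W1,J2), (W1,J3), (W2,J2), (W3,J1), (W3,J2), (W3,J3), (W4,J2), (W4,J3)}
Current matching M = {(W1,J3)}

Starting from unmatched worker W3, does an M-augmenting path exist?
Yes: W3 → J1

An M-augmenting path alternates non-matching / matching edges, starting and ending at unmatched vertices.
Path: W3 → J1
(J1 is unmatched in M, so the path is augmenting.)
Flipping edges along this path would increase |M| from 1 to 2.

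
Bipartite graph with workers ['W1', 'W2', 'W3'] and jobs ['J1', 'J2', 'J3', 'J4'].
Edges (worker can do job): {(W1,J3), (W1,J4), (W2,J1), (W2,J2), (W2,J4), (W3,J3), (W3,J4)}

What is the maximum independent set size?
Maximum independent set = 4

By König's theorem:
- Min vertex cover = Max matching = 3
- Max independent set = Total vertices - Min vertex cover
- Max independent set = 7 - 3 = 4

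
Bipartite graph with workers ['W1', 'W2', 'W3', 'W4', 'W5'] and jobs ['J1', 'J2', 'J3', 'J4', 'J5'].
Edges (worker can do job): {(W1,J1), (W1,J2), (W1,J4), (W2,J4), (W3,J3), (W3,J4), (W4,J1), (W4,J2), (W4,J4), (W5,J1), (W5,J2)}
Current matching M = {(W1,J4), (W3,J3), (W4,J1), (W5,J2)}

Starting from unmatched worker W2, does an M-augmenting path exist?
No augmenting path from W2

Alternating search from W2 reaches jobs: {J1, J2, J4}.
Every reachable job is already matched in M, and following those matched edges back to workers exposes no further unvisited jobs.
No M-augmenting path from W2 exists.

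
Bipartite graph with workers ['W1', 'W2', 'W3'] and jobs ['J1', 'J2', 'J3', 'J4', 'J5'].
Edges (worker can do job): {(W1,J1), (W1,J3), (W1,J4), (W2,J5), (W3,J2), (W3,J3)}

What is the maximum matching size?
Maximum matching size = 3

Maximum matching: {(W1,J3), (W2,J5), (W3,J2)}
Size: 3

This assigns 3 workers to 3 distinct jobs.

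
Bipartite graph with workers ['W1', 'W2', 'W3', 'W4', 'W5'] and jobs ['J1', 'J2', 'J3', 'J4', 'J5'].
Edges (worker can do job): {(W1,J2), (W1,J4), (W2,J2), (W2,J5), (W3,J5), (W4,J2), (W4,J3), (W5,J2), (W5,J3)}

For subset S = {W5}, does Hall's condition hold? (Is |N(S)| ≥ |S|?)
Yes: |N(S)| = 2, |S| = 1

Subset S = {W5}
Neighbors N(S) = {J2, J3}

|N(S)| = 2, |S| = 1
Hall's condition: |N(S)| ≥ |S| is satisfied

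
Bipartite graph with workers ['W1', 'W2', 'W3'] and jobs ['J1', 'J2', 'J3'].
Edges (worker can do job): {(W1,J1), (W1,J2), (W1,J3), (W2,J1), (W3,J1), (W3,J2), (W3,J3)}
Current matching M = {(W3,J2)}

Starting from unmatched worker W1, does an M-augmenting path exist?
Yes: W1 → J1

An M-augmenting path alternates non-matching / matching edges, starting and ending at unmatched vertices.
Path: W1 → J1
(J1 is unmatched in M, so the path is augmenting.)
Flipping edges along this path would increase |M| from 1 to 2.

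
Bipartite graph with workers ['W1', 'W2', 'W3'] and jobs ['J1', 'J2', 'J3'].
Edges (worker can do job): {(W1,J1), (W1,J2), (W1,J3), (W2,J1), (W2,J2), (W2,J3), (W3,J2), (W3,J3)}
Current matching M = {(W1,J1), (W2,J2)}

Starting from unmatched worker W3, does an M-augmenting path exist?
Yes: W3 → J3

An M-augmenting path alternates non-matching / matching edges, starting and ending at unmatched vertices.
Path: W3 → J3
(J3 is unmatched in M, so the path is augmenting.)
Flipping edges along this path would increase |M| from 2 to 3.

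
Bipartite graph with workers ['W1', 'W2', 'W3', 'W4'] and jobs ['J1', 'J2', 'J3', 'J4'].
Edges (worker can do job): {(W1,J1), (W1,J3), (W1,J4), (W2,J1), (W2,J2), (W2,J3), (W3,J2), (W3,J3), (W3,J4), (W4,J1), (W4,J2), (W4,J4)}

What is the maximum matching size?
Maximum matching size = 4

Maximum matching: {(W1,J1), (W2,J3), (W3,J4), (W4,J2)}
Size: 4

This assigns 4 workers to 4 distinct jobs.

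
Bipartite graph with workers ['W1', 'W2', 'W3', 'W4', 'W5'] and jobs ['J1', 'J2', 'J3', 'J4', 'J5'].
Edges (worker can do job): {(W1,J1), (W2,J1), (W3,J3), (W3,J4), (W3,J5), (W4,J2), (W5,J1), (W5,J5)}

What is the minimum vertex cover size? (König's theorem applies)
Minimum vertex cover size = 4

By König's theorem: in bipartite graphs,
min vertex cover = max matching = 4

Maximum matching has size 4, so minimum vertex cover also has size 4.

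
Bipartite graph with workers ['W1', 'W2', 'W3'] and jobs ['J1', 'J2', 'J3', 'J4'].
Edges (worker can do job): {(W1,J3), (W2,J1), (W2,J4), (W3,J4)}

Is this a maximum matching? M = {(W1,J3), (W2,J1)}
No, size 2 is not maximum

Proposed matching has size 2.
Maximum matching size for this graph: 3.

This is NOT maximum - can be improved to size 3.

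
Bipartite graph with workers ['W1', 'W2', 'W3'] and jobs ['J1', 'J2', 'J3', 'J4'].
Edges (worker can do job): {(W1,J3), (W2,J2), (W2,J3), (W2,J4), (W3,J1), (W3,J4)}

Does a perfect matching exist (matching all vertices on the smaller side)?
Yes, perfect matching exists (size 3)

Perfect matching: {(W1,J3), (W2,J4), (W3,J1)}
All 3 vertices on the smaller side are matched.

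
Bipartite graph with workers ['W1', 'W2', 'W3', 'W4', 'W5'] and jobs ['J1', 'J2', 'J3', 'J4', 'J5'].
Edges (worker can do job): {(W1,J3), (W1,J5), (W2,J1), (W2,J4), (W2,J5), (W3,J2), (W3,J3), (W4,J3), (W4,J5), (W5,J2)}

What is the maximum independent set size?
Maximum independent set = 6

By König's theorem:
- Min vertex cover = Max matching = 4
- Max independent set = Total vertices - Min vertex cover
- Max independent set = 10 - 4 = 6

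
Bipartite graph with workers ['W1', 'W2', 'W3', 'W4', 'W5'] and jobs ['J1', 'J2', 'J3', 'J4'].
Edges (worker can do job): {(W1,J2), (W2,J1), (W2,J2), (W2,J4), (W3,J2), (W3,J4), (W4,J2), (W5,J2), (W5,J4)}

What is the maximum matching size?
Maximum matching size = 3

Maximum matching: {(W2,J1), (W3,J2), (W5,J4)}
Size: 3

This assigns 3 workers to 3 distinct jobs.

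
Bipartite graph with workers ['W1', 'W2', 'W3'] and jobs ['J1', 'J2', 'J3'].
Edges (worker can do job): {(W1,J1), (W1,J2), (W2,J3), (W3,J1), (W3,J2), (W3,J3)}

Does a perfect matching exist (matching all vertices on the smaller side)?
Yes, perfect matching exists (size 3)

Perfect matching: {(W1,J1), (W2,J3), (W3,J2)}
All 3 vertices on the smaller side are matched.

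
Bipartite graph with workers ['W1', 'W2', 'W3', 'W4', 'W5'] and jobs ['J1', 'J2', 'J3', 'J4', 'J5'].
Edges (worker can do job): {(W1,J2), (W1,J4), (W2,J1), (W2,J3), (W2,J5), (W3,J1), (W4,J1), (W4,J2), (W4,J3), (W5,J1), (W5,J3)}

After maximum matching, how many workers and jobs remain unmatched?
Unmatched: 0 workers, 0 jobs

Maximum matching size: 5
Workers: 5 total, 5 matched, 0 unmatched
Jobs: 5 total, 5 matched, 0 unmatched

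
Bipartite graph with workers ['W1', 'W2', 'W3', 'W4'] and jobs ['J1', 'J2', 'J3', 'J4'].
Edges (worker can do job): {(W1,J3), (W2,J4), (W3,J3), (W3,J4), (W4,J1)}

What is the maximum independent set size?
Maximum independent set = 5

By König's theorem:
- Min vertex cover = Max matching = 3
- Max independent set = Total vertices - Min vertex cover
- Max independent set = 8 - 3 = 5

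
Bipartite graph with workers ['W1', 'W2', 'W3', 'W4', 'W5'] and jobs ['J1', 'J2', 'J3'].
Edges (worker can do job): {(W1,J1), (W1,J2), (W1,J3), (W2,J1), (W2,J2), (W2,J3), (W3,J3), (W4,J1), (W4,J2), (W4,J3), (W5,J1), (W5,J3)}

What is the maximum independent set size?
Maximum independent set = 5

By König's theorem:
- Min vertex cover = Max matching = 3
- Max independent set = Total vertices - Min vertex cover
- Max independent set = 8 - 3 = 5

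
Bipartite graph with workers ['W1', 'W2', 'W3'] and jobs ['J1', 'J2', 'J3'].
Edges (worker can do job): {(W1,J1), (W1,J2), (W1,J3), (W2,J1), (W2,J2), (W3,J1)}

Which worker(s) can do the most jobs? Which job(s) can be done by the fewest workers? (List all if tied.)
Most versatile: W1 (3 jobs); Least covered: J3 (1 workers)

Worker degrees (jobs they can do): W1:3, W2:2, W3:1
Job degrees (workers who can do it): J1:3, J2:2, J3:1

Maximum worker degree is 3, achieved by: W1
Minimum job degree is 1, achieved by: J3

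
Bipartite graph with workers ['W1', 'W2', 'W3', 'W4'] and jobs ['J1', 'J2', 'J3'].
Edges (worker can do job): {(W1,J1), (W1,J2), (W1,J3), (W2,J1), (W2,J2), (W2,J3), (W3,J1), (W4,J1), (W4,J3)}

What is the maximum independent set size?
Maximum independent set = 4

By König's theorem:
- Min vertex cover = Max matching = 3
- Max independent set = Total vertices - Min vertex cover
- Max independent set = 7 - 3 = 4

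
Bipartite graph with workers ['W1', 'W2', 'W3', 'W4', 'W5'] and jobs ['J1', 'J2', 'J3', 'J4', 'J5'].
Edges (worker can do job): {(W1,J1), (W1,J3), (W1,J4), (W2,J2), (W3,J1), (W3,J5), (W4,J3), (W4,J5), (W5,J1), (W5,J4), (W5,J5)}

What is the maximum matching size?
Maximum matching size = 5

Maximum matching: {(W1,J1), (W2,J2), (W3,J5), (W4,J3), (W5,J4)}
Size: 5

This assigns 5 workers to 5 distinct jobs.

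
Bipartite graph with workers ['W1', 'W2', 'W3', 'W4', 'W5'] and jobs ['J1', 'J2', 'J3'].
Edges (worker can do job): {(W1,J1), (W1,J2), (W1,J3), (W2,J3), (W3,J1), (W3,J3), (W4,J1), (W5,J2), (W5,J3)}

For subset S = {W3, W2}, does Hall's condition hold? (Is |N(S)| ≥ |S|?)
Yes: |N(S)| = 2, |S| = 2

Subset S = {W3, W2}
Neighbors N(S) = {J1, J3}

|N(S)| = 2, |S| = 2
Hall's condition: |N(S)| ≥ |S| is satisfied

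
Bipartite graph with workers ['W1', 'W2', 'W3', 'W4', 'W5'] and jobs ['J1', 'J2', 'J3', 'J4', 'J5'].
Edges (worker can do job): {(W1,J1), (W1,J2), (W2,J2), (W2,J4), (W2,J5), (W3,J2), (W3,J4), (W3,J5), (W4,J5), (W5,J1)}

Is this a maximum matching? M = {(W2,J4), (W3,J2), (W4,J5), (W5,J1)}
Yes, size 4 is maximum

Proposed matching has size 4.
Maximum matching size for this graph: 4.

This is a maximum matching.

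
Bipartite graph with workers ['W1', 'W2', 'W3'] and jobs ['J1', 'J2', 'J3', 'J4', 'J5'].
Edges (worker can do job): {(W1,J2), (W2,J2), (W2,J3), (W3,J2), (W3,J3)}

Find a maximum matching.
Matching: {(W2,J3), (W3,J2)}

Maximum matching (size 2):
  W2 → J3
  W3 → J2

Each worker is assigned to at most one job, and each job to at most one worker.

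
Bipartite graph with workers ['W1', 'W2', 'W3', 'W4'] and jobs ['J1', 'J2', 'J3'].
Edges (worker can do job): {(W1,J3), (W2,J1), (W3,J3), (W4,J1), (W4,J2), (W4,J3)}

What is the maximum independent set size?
Maximum independent set = 4

By König's theorem:
- Min vertex cover = Max matching = 3
- Max independent set = Total vertices - Min vertex cover
- Max independent set = 7 - 3 = 4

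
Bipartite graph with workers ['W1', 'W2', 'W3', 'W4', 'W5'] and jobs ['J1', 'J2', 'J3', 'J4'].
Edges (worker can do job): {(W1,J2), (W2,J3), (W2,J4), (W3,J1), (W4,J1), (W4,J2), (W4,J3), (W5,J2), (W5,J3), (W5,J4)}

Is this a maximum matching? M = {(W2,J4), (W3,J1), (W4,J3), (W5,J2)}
Yes, size 4 is maximum

Proposed matching has size 4.
Maximum matching size for this graph: 4.

This is a maximum matching.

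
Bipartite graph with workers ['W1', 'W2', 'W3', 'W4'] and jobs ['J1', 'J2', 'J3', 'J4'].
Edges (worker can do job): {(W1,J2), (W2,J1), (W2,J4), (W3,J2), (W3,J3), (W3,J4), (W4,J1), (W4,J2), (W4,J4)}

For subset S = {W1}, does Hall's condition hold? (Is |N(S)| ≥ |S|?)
Yes: |N(S)| = 1, |S| = 1

Subset S = {W1}
Neighbors N(S) = {J2}

|N(S)| = 1, |S| = 1
Hall's condition: |N(S)| ≥ |S| is satisfied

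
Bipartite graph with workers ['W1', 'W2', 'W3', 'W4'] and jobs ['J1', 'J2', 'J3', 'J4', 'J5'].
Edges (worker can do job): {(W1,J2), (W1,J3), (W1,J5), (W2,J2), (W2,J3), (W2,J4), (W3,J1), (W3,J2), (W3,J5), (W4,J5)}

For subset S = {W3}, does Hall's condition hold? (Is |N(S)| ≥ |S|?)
Yes: |N(S)| = 3, |S| = 1

Subset S = {W3}
Neighbors N(S) = {J1, J2, J5}

|N(S)| = 3, |S| = 1
Hall's condition: |N(S)| ≥ |S| is satisfied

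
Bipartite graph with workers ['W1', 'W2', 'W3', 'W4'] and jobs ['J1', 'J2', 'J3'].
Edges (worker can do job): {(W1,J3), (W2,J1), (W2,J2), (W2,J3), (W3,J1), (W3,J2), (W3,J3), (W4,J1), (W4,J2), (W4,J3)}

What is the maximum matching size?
Maximum matching size = 3

Maximum matching: {(W1,J3), (W3,J1), (W4,J2)}
Size: 3

This assigns 3 workers to 3 distinct jobs.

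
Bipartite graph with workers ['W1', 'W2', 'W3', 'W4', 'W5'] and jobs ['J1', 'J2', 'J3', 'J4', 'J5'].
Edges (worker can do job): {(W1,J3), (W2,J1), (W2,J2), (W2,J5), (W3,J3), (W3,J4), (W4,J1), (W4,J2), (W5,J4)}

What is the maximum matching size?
Maximum matching size = 4

Maximum matching: {(W1,J3), (W2,J1), (W3,J4), (W4,J2)}
Size: 4

This assigns 4 workers to 4 distinct jobs.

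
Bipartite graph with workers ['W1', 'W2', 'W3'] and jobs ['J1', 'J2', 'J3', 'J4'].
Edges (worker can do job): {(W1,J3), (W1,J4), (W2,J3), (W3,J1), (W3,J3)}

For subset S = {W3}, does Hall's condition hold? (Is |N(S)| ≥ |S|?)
Yes: |N(S)| = 2, |S| = 1

Subset S = {W3}
Neighbors N(S) = {J1, J3}

|N(S)| = 2, |S| = 1
Hall's condition: |N(S)| ≥ |S| is satisfied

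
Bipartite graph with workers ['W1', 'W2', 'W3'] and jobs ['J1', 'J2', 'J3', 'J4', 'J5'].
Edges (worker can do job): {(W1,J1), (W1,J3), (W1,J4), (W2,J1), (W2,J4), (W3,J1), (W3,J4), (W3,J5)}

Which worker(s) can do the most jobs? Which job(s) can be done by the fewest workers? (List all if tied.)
Most versatile: W1, W3 (3 jobs); Least covered: J2 (0 workers)

Worker degrees (jobs they can do): W1:3, W2:2, W3:3
Job degrees (workers who can do it): J1:3, J2:0, J3:1, J4:3, J5:1

Maximum worker degree is 3, achieved by: W1, W3
Minimum job degree is 0, achieved by: J2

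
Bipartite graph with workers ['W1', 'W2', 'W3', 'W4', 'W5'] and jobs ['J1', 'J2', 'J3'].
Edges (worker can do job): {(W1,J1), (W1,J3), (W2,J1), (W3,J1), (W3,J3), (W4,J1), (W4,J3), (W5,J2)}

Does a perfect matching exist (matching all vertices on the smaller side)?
Yes, perfect matching exists (size 3)

Perfect matching: {(W3,J3), (W4,J1), (W5,J2)}
All 3 vertices on the smaller side are matched.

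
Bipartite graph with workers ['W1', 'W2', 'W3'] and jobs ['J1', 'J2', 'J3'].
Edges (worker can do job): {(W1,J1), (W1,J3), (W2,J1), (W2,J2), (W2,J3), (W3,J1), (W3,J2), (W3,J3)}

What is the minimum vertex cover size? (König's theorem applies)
Minimum vertex cover size = 3

By König's theorem: in bipartite graphs,
min vertex cover = max matching = 3

Maximum matching has size 3, so minimum vertex cover also has size 3.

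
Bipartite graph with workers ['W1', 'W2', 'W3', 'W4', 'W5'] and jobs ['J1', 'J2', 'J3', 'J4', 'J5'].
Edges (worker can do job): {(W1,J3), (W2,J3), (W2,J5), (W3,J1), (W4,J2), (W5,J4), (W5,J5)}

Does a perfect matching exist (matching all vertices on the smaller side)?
Yes, perfect matching exists (size 5)

Perfect matching: {(W1,J3), (W2,J5), (W3,J1), (W4,J2), (W5,J4)}
All 5 vertices on the smaller side are matched.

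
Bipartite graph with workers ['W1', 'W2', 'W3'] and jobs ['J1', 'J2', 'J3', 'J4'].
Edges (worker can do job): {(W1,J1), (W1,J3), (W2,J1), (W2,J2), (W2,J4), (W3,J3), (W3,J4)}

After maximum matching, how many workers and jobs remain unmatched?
Unmatched: 0 workers, 1 jobs

Maximum matching size: 3
Workers: 3 total, 3 matched, 0 unmatched
Jobs: 4 total, 3 matched, 1 unmatched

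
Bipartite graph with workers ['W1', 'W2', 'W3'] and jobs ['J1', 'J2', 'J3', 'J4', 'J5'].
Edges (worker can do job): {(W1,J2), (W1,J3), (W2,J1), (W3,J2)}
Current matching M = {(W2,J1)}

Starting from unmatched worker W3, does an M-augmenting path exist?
Yes: W3 → J2

An M-augmenting path alternates non-matching / matching edges, starting and ending at unmatched vertices.
Path: W3 → J2
(J2 is unmatched in M, so the path is augmenting.)
Flipping edges along this path would increase |M| from 1 to 2.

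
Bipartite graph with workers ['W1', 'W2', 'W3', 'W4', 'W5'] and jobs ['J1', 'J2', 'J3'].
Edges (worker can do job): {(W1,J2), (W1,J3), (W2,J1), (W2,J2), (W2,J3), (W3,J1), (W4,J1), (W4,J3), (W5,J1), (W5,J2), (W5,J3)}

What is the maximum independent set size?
Maximum independent set = 5

By König's theorem:
- Min vertex cover = Max matching = 3
- Max independent set = Total vertices - Min vertex cover
- Max independent set = 8 - 3 = 5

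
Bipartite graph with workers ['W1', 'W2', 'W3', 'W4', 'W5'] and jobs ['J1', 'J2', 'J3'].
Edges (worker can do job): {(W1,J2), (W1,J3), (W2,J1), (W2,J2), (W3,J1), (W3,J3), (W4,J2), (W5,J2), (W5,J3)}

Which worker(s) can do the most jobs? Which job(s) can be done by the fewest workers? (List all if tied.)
Most versatile: W1, W2, W3, W5 (2 jobs); Least covered: J1 (2 workers)

Worker degrees (jobs they can do): W1:2, W2:2, W3:2, W4:1, W5:2
Job degrees (workers who can do it): J1:2, J2:4, J3:3

Maximum worker degree is 2, achieved by: W1, W2, W3, W5
Minimum job degree is 2, achieved by: J1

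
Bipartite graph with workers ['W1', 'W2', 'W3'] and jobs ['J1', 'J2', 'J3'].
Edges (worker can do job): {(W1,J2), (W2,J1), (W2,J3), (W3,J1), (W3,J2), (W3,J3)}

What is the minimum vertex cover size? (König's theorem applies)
Minimum vertex cover size = 3

By König's theorem: in bipartite graphs,
min vertex cover = max matching = 3

Maximum matching has size 3, so minimum vertex cover also has size 3.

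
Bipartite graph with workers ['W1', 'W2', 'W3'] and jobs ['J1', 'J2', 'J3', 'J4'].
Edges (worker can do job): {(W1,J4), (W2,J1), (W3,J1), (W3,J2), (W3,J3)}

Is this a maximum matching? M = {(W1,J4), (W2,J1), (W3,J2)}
Yes, size 3 is maximum

Proposed matching has size 3.
Maximum matching size for this graph: 3.

This is a maximum matching.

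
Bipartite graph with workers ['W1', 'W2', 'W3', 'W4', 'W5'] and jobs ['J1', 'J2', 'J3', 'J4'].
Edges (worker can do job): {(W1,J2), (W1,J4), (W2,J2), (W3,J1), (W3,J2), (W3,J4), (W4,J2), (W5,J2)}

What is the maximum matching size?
Maximum matching size = 3

Maximum matching: {(W1,J4), (W3,J1), (W5,J2)}
Size: 3

This assigns 3 workers to 3 distinct jobs.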